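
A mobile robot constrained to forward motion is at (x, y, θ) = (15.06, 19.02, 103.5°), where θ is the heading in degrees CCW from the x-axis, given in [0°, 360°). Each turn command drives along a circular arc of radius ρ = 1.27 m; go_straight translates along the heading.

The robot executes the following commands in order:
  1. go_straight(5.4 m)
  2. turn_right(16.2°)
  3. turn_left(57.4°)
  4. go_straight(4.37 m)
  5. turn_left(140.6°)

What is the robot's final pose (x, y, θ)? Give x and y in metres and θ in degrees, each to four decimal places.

(7.7056, 26.8770, 285.3000°)

set_pose: (x, y, θ) = (15.0600, 19.0200, 103.5000°), ρ = 1.27
go_straight(5.4): x += 5.4·cos θ, y += 5.4·sin θ → (13.7994, 24.2708, 103.5000°)
turn_right(16.2°): centre at ρ to the right, rotate −16.2° → (13.7657, 24.6271, 87.3000°)
turn_left(57.4°): centre at ρ to the left, rotate +57.4° → (13.2310, 25.7234, 144.7000°)
go_straight(4.37): x += 4.37·cos θ, y += 4.37·sin θ → (9.6645, 28.2487, 144.7000°)
turn_left(140.6°): centre at ρ to the left, rotate +140.6° → (7.7056, 26.8770, 285.3000°)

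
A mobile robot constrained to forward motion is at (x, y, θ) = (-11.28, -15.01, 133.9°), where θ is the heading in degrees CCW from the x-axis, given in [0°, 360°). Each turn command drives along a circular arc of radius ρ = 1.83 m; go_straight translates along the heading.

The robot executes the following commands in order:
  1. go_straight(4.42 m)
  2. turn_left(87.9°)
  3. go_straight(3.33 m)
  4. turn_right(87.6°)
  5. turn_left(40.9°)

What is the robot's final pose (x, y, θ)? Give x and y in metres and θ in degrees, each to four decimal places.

set_pose: (x, y, θ) = (-11.2800, -15.0100, 133.9000°), ρ = 1.83
go_straight(4.42): x += 4.42·cos θ, y += 4.42·sin θ → (-14.3448, -11.8252, 133.9000°)
turn_left(87.9°): centre at ρ to the left, rotate +87.9° → (-16.8832, -11.7299, 221.8000°)
go_straight(3.33): x += 3.33·cos θ, y += 3.33·sin θ → (-19.3656, -13.9494, 221.8000°)
turn_right(87.6°): centre at ρ to the right, rotate −87.6° → (-21.8973, -13.8610, 134.2000°)
turn_left(40.9°): centre at ρ to the left, rotate +40.9° → (-23.0530, -13.3135, 175.1000°)

(-23.0530, -13.3135, 175.1000°)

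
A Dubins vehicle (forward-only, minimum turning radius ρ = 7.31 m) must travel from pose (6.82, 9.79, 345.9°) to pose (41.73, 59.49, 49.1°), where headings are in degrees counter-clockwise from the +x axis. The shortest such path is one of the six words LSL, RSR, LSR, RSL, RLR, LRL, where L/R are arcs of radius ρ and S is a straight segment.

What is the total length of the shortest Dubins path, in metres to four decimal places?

62.9285 m

Let ψ = atan2(Δy, Δx) = atan2(49.70, 34.91) = 54.9152° be the start→goal bearing.
Normalize: d = |goal − start| / ρ = 60.735476/7.31 = 8.308547, α = (θ_start − ψ) mod 360° = 290.9848° = 5.078642 rad, β = (θ_goal − ψ) mod 360° = 354.1848° = 6.181690 rad.
Common terms: sin α = -0.933676, cos α = 0.358120, sin β = -0.101321, cos β = 0.994854, cos(α−β) = 0.450878, d² = 69.031948. Work in radians in the unit-radius frame; every candidate has L = ρ·(t + p + q).
LSL: p² = 2 + d² − 2cos(α−β) + 2d(sin α − sin β) = 56.298876; p = √p² = 7.503258; φ = atan2(cos β − cos α, d + sin α − sin β) = 0.084963 rad; t = (φ − α) mod 2π = 1.289506 rad, q = (β − φ) mod 2π = 6.096727 rad → L = 7.31·(1.289506 + 7.503258 + 6.096727) = 7.31·14.889491 = 108.842180 m
RSR: p² = 2 + d² − 2cos(α−β) + 2d(sin β − sin α) = 83.961511; p = √p² = 9.163051; φ = atan2(cos α − cos β, d − sin α + sin β) = -0.069545 rad; t = (α − φ) mod 2π = 5.148188 rad, q = (φ − β) mod 2π = 0.031950 rad → L = 7.31·(5.148188 + 9.163051 + 0.031950) = 7.31·14.343189 = 104.848709 m
LSR: p² = d² − 2 + 2cos(α−β) + 2d(sin α + sin β) = 50.735068; p = √p² = 7.122855; φ = atan2(−cos α − cos β, d + sin α + sin β) − atan2(−2, p) = 0.089827 rad; t = (φ − α) mod 2π = 1.294370 rad, q = (φ − β) mod 2π = 0.191322 rad → L = 7.31·(1.294370 + 7.122855 + 0.191322) = 7.31·8.608547 = 62.928480 m
RSL: p² = d² − 2 + 2cos(α−β) − 2d(sin α + sin β) = 85.132339; p = √p² = 9.226719; φ = atan2(cos α + cos β, d − sin α − sin β) − atan2(2, p) = -0.069656 rad; t = (α − φ) mod 2π = 5.148298 rad, q = (β − φ) mod 2π = 6.251346 rad → L = 7.31·(5.148298 + 9.226719 + 6.251346) = 7.31·20.626363 = 150.778714 m
RLR: c = (6 − d² + 2cos(α−β) + 2d(sin α − sin β))/8 = -9.495189, |c| > 1 → infeasible
LRL: c = (6 − d² + 2cos(α−β) − 2d(sin α − sin β))/8 = -6.037359, |c| > 1 → infeasible
Shortest: LSR with L = 62.928480 m ≈ 62.9285 m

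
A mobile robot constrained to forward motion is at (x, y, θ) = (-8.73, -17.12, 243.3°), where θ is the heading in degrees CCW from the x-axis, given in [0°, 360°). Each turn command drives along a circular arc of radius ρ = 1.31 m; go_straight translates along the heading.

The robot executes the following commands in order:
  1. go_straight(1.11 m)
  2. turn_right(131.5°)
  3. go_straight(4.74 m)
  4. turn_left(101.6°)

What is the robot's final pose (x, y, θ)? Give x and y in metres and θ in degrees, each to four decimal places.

(-15.3131, -13.0013, 213.4000°)

set_pose: (x, y, θ) = (-8.7300, -17.1200, 243.3000°), ρ = 1.31
go_straight(1.11): x += 1.11·cos θ, y += 1.11·sin θ → (-9.2287, -18.1116, 243.3000°)
turn_right(131.5°): centre at ρ to the right, rotate −131.5° → (-11.6154, -18.0095, 111.8000°)
go_straight(4.74): x += 4.74·cos θ, y += 4.74·sin θ → (-13.3757, -13.6085, 111.8000°)
turn_left(101.6°): centre at ρ to the left, rotate +101.6° → (-15.3131, -13.0013, 213.4000°)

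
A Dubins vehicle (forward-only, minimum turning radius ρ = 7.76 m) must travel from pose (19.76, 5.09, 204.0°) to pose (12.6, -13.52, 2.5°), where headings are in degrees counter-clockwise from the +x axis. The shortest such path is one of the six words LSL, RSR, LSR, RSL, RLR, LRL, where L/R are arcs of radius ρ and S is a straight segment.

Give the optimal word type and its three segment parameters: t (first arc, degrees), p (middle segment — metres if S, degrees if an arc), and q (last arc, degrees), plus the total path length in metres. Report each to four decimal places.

Let ψ = atan2(Δy, Δx) = atan2(-18.61, -7.16) = -111.0437° be the start→goal bearing.
Normalize: d = |goal − start| / ρ = 19.939852/7.76 = 2.569569, α = (θ_start − ψ) mod 360° = 315.0437° = 5.498550 rad, β = (θ_goal − ψ) mod 360° = 113.5437° = 1.981711 rad.
Common terms: sin α = -0.706567, cos α = 0.707646, sin β = 0.916756, cos β = -0.399448, cos(α−β) = -0.930418, d² = 6.602683. Work in radians in the unit-radius frame; every candidate has L = ρ·(t + p + q).
LSL: p² = 2 + d² − 2cos(α−β) + 2d(sin α − sin β) = 2.121039; p = √p² = 1.456379; φ = atan2(cos β − cos α, d + sin α − sin β) = -0.863574 rad; t = (φ − α) mod 2π = 6.204247 rad, q = (β − φ) mod 2π = 2.845285 rad → L = 7.76·(6.204247 + 1.456379 + 2.845285) = 7.76·10.505911 = 81.525867 m
RSR: p² = 2 + d² − 2cos(α−β) + 2d(sin β − sin α) = 18.805997; p = √p² = 4.336588; φ = atan2(cos α − cos β, d − sin α + sin β) = 0.258149 rad; t = (α − φ) mod 2π = 5.240401 rad, q = (φ − β) mod 2π = 4.559623 rad → L = 7.76·(5.240401 + 4.336588 + 4.559623) = 7.76·14.136612 = 109.700108 m
LSR: p² = d² − 2 + 2cos(α−β) + 2d(sin α + sin β) = 3.822035; p = √p² = 1.955002; φ = atan2(−cos α − cos β, d + sin α + sin β) − atan2(−2, p) = 0.686354 rad; t = (φ − α) mod 2π = 1.470989 rad, q = (φ − β) mod 2π = 4.987828 rad → L = 7.76·(1.470989 + 1.955002 + 4.987828) = 7.76·8.413820 = 65.291241 m
RSL: p² = d² − 2 + 2cos(α−β) − 2d(sin α + sin β) = 1.661660; p = √p² = 1.289054; φ = atan2(cos α + cos β, d − sin α − sin β) − atan2(2, p) = -0.868387 rad; t = (α − φ) mod 2π = 0.083752 rad, q = (β − φ) mod 2π = 2.850099 rad → L = 7.76·(0.083752 + 1.289054 + 2.850099) = 7.76·4.222904 = 32.769738 m
RLR: c = (6 − d² + 2cos(α−β) + 2d(sin α − sin β))/8 = -1.350750, |c| > 1 → infeasible
LRL: c = (6 − d² + 2cos(α−β) − 2d(sin α − sin β))/8 = 0.734870; p = 2π − arccos c = 5.537864 rad; φ = atan2(cos β − cos α, d + sin α − sin β) = -0.863574 rad; t = (φ − α + p/2) mod 2π = 2.689994 rad, q = (β − α − t + p) mod 2π = 5.614217 rad → L = 7.76·(2.689994 + 5.537864 + 5.614217) = 7.76·13.842075 = 107.414504 m
Shortest: RSL with L = 32.769738 m ≈ 32.7697 m
Convert RSL to answer units (arcs ×180/π): t = 0.083752·180/π = 4.7986°, p = ρ·p = 7.76·1.289054 = 10.0031 m, q = 2.850099·180/π = 163.2986°, L = 32.7697 m.

RSL: t = 4.7986°, p = 10.0031 m, q = 163.2986°, L = 32.7697 m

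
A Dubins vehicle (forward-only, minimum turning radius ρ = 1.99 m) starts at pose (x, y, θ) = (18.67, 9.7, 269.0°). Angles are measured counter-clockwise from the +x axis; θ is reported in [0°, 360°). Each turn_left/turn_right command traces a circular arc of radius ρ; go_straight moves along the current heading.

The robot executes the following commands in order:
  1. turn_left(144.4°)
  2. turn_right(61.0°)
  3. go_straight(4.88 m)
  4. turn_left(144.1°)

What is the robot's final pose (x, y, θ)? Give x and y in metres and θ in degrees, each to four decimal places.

(30.5882, 12.0354, 136.5000°)

set_pose: (x, y, θ) = (18.6700, 9.7000, 269.0000°), ρ = 1.99
turn_left(144.4°): centre at ρ to the left, rotate +144.4° → (22.2573, 8.4788, 413.4000° ≡ 53.4000°)
turn_right(61.0°): centre at ρ to the right, rotate −61.0° → (24.1181, 9.2648, -7.6000° ≡ 352.4000°)
go_straight(4.88): x += 4.88·cos θ, y += 4.88·sin θ → (28.9552, 8.6194, 352.4000°)
turn_left(144.1°): centre at ρ to the left, rotate +144.1° → (30.5882, 12.0354, 496.5000° ≡ 136.5000°)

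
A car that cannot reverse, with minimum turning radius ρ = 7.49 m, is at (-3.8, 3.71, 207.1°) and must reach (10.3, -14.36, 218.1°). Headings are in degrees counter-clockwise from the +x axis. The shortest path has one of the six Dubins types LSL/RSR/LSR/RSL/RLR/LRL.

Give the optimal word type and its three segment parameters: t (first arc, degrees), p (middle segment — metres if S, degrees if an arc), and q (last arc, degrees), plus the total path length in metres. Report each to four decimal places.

Let ψ = atan2(Δy, Δx) = atan2(-18.07, 14.10) = -52.0351° be the start→goal bearing.
Normalize: d = |goal − start| / ρ = 22.920185/7.49 = 3.060105, α = (θ_start − ψ) mod 360° = 259.1351° = 4.522761 rad, β = (θ_goal − ψ) mod 360° = 270.1351° = 4.714747 rad.
Common terms: sin α = -0.982074, cos α = -0.188493, sin β = -0.999997, cos β = 0.002358, cos(α−β) = 0.981627, d² = 9.364242. Work in radians in the unit-radius frame; every candidate has L = ρ·(t + p + q).
LSL: p² = 2 + d² − 2cos(α−β) + 2d(sin α − sin β) = 9.510678; p = √p² = 3.083939; φ = atan2(cos β − cos α, d + sin α − sin β) = 0.061925 rad; t = (φ − α) mod 2π = 1.822349 rad, q = (β − φ) mod 2π = 4.652822 rad → L = 7.49·(1.822349 + 3.083939 + 4.652822) = 7.49·9.559110 = 71.597736 m
RSR: p² = 2 + d² − 2cos(α−β) + 2d(sin β − sin α) = 9.291296; p = √p² = 3.048163; φ = atan2(cos α − cos β, d − sin α + sin β) = -0.062653 rad; t = (α − φ) mod 2π = 4.585414 rad, q = (φ − β) mod 2π = 1.505785 rad → L = 7.49·(4.585414 + 3.048163 + 1.505785) = 7.49·9.139362 = 68.453820 m
LSR: p² = d² − 2 + 2cos(α−β) + 2d(sin α + sin β) = -2.803198 < 0 → infeasible
RSL: p² = d² − 2 + 2cos(α−β) − 2d(sin α + sin β) = 21.458190; p = √p² = 4.632299; φ = atan2(cos α + cos β, d − sin α − sin β) − atan2(2, p) = -0.444474 rad; t = (α − φ) mod 2π = 4.967235 rad, q = (β − φ) mod 2π = 5.159221 rad → L = 7.49·(4.967235 + 4.632299 + 5.159221) = 7.49·14.758755 = 110.543073 m
RLR: c = (6 − d² + 2cos(α−β) + 2d(sin α − sin β))/8 = -0.161412; p = 2π − arccos c = 4.550268 rad; φ = atan2(cos α − cos β, d − sin α + sin β) = -0.062653 rad; t = (α − φ + p/2) mod 2π = 0.577363 rad, q = (α − β − t + p) mod 2π = 3.780919 rad → L = 7.49·(0.577363 + 4.550268 + 3.780919) = 7.49·8.908549 = 66.725033 m
LRL: c = (6 − d² + 2cos(α−β) − 2d(sin α − sin β))/8 = -0.188835; p = 2π − arccos c = 4.522414 rad; φ = atan2(cos β − cos α, d + sin α − sin β) = 0.061925 rad; t = (φ − α + p/2) mod 2π = 4.083556 rad, q = (β − α − t + p) mod 2π = 0.630844 rad → L = 7.49·(4.083556 + 4.522414 + 0.630844) = 7.49·9.236813 = 69.183731 m
Shortest: RLR with L = 66.725033 m ≈ 66.7250 m
Convert RLR to answer units (arcs ×180/π): t = 0.577363·180/π = 33.0804°, p = 4.550268·180/π = 260.7111°, q = 3.780919·180/π = 216.6307°, L = 66.7250 m.

RLR: t = 33.0804°, p = 260.7111°, q = 216.6307°, L = 66.7250 m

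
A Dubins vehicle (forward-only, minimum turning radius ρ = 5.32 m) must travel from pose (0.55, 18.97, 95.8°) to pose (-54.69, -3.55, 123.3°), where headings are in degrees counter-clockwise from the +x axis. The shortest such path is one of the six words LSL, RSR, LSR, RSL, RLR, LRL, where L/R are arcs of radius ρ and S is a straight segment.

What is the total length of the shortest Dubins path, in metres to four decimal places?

Let ψ = atan2(Δy, Δx) = atan2(-22.52, -55.24) = -157.8205° be the start→goal bearing.
Normalize: d = |goal − start| / ρ = 59.654069/5.32 = 11.213171, α = (θ_start − ψ) mod 360° = 253.6205° = 4.426512 rad, β = (θ_goal − ψ) mod 360° = 281.1205° = 4.906478 rad.
Common terms: sin α = -0.959415, cos α = -0.281999, sin β = -0.981224, cos β = 0.192873, cos(α−β) = 0.887011, d² = 125.735203. Work in radians in the unit-radius frame; every candidate has L = ρ·(t + p + q).
LSL: p² = 2 + d² − 2cos(α−β) + 2d(sin α − sin β) = 126.450277; p = √p² = 11.245011; φ = atan2(cos β − cos α, d + sin α − sin β) = 0.042242 rad; t = (φ − α) mod 2π = 1.898915 rad, q = (β − φ) mod 2π = 4.864236 rad → L = 5.32·(1.898915 + 11.245011 + 4.864236) = 5.32·18.008162 = 95.803422 m
RSR: p² = 2 + d² − 2cos(α−β) + 2d(sin β − sin α) = 125.472085; p = √p² = 11.201432; φ = atan2(cos α − cos β, d − sin α + sin β) = -0.042407 rad; t = (α − φ) mod 2π = 4.468919 rad, q = (φ − β) mod 2π = 1.334301 rad → L = 5.32·(4.468919 + 11.201432 + 1.334301) = 5.32·17.004652 = 90.464749 m
LSR: p² = d² − 2 + 2cos(α−β) + 2d(sin α + sin β) = 81.987799; p = √p² = 9.054711; φ = atan2(−cos α − cos β, d + sin α + sin β) − atan2(−2, p) = 0.227001 rad; t = (φ − α) mod 2π = 2.083673 rad, q = (φ − β) mod 2π = 1.603708 rad → L = 5.32·(2.083673 + 9.054711 + 1.603708) = 5.32·12.742093 = 67.787934 m
RSL: p² = d² − 2 + 2cos(α−β) − 2d(sin α + sin β) = 169.030649; p = √p² = 13.001179; φ = atan2(cos α + cos β, d − sin α − sin β) − atan2(2, p) = -0.159411 rad; t = (α − φ) mod 2π = 4.585924 rad, q = (β − φ) mod 2π = 5.065889 rad → L = 5.32·(4.585924 + 13.001179 + 5.065889) = 5.32·22.652992 = 120.513915 m
RLR: c = (6 − d² + 2cos(α−β) + 2d(sin α − sin β))/8 = -14.684011, |c| > 1 → infeasible
LRL: c = (6 − d² + 2cos(α−β) − 2d(sin α − sin β))/8 = -14.806285, |c| > 1 → infeasible
Shortest: LSR with L = 67.787934 m ≈ 67.7879 m

67.7879 m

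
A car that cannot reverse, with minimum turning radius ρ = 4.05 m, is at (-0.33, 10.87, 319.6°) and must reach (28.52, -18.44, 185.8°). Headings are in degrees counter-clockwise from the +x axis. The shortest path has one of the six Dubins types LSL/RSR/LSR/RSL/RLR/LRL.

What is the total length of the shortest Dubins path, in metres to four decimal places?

Let ψ = atan2(Δy, Δx) = atan2(-29.31, 28.85) = -45.4532° be the start→goal bearing.
Normalize: d = |goal − start| / ρ = 41.126617/4.05 = 10.154720, α = (θ_start − ψ) mod 360° = 5.0532° = 0.088194 rad, β = (θ_goal − ψ) mod 360° = 231.2532° = 4.036129 rad.
Common terms: sin α = 0.088080, cos α = 0.996113, sin β = -0.779919, cos β = -0.625881, cos(α−β) = -0.692143, d² = 103.118342. Work in radians in the unit-radius frame; every candidate has L = ρ·(t + p + q).
LSL: p² = 2 + d² − 2cos(α−β) + 2d(sin α − sin β) = 124.131199; p = √p² = 11.141418; φ = atan2(cos β − cos α, d + sin α − sin β) = -0.146102 rad; t = (φ − α) mod 2π = 6.048890 rad, q = (β − φ) mod 2π = 4.182231 rad → L = 4.05·(6.048890 + 11.141418 + 4.182231) = 4.05·21.372538 = 86.558780 m
RSR: p² = 2 + d² − 2cos(α−β) + 2d(sin β − sin α) = 88.874057; p = √p² = 9.427304; φ = atan2(cos α − cos β, d − sin α + sin β) = 0.172913 rad; t = (α − φ) mod 2π = 6.198466 rad, q = (φ − β) mod 2π = 2.419970 rad → L = 4.05·(6.198466 + 9.427304 + 2.419970) = 4.05·18.045740 = 73.085246 m
LSR: p² = d² − 2 + 2cos(α−β) + 2d(sin α + sin β) = 85.683192; p = √p² = 9.256522; φ = atan2(−cos α − cos β, d + sin α + sin β) − atan2(−2, p) = 0.173688 rad; t = (φ − α) mod 2π = 0.085494 rad, q = (φ − β) mod 2π = 2.420744 rad → L = 4.05·(0.085494 + 9.256522 + 2.420744) = 4.05·11.762760 = 47.639177 m
RSL: p² = d² − 2 + 2cos(α−β) − 2d(sin α + sin β) = 113.784919; p = √p² = 10.667001; φ = atan2(cos α + cos β, d − sin α − sin β) − atan2(2, p) = -0.151222 rad; t = (α − φ) mod 2π = 0.239416 rad, q = (β − φ) mod 2π = 4.187351 rad → L = 4.05·(0.239416 + 10.667001 + 4.187351) = 4.05·15.093768 = 61.129761 m
RLR: c = (6 − d² + 2cos(α−β) + 2d(sin α − sin β))/8 = -10.109257, |c| > 1 → infeasible
LRL: c = (6 − d² + 2cos(α−β) − 2d(sin α − sin β))/8 = -14.516400, |c| > 1 → infeasible
Shortest: LSR with L = 47.639177 m ≈ 47.6392 m

47.6392 m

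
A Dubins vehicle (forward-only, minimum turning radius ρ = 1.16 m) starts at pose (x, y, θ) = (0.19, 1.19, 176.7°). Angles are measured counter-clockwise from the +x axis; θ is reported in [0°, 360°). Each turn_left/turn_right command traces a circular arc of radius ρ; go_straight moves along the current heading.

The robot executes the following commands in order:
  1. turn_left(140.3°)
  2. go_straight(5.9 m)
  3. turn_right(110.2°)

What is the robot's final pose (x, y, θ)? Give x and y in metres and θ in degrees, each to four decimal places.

(3.3790, -6.7240, 206.8000°)

set_pose: (x, y, θ) = (0.1900, 1.1900, 176.7000°), ρ = 1.16
turn_left(140.3°): centre at ρ to the left, rotate +140.3° → (-0.6679, -0.8164, 317.0000°)
go_straight(5.9): x += 5.9·cos θ, y += 5.9·sin θ → (3.6471, -4.8402, 317.0000°)
turn_right(110.2°): centre at ρ to the right, rotate −110.2° → (3.3790, -6.7240, 206.8000°)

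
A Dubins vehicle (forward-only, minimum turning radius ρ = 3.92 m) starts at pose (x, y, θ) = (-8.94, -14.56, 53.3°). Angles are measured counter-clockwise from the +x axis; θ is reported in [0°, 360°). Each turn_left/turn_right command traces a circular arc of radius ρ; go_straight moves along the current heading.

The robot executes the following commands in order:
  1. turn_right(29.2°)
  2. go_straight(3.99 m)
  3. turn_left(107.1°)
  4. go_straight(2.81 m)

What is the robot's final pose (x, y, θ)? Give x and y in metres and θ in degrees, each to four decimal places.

set_pose: (x, y, θ) = (-8.9400, -14.5600, 53.3000°), ρ = 3.92
turn_right(29.2°): centre at ρ to the right, rotate −29.2° → (-7.3977, -13.3244, 24.1000°)
go_straight(3.99): x += 3.99·cos θ, y += 3.99·sin θ → (-3.7555, -11.6951, 24.1000°)
turn_left(107.1°): centre at ρ to the left, rotate +107.1° → (-2.4067, -5.5348, 131.2000°)
go_straight(2.81): x += 2.81·cos θ, y += 2.81·sin θ → (-4.2576, -3.4205, 131.2000°)

(-4.2576, -3.4205, 131.2000°)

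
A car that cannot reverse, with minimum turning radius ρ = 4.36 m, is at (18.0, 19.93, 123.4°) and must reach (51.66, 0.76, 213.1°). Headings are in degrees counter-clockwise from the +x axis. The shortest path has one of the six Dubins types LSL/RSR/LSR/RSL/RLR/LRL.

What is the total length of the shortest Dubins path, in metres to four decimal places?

53.5076 m

Let ψ = atan2(Δy, Δx) = atan2(-19.17, 33.66) = -29.6623° be the start→goal bearing.
Normalize: d = |goal − start| / ρ = 38.736088/4.36 = 8.884424, α = (θ_start − ψ) mod 360° = 153.0623° = 2.671441 rad, β = (θ_goal − ψ) mod 360° = 242.7623° = 4.237002 rad.
Common terms: sin α = 0.453021, cos α = -0.891500, sin β = -0.889116, cos β = -0.457683, cos(α−β) = 0.005236, d² = 78.932986. Work in radians in the unit-radius frame; every candidate has L = ρ·(t + p + q).
LSL: p² = 2 + d² − 2cos(α−β) + 2d(sin α − sin β) = 104.770736; p = √p² = 10.235758; φ = atan2(cos β − cos α, d + sin α − sin β) = 0.042395 rad; t = (φ − α) mod 2π = 3.654139 rad, q = (β − φ) mod 2π = 4.194607 rad → L = 4.36·(3.654139 + 10.235758 + 4.194607) = 4.36·18.084503 = 78.848435 m
RSR: p² = 2 + d² − 2cos(α−β) + 2d(sin β − sin α) = 57.074293; p = √p² = 7.554753; φ = atan2(cos α − cos β, d − sin α + sin β) = -0.057455 rad; t = (α − φ) mod 2π = 2.728896 rad, q = (φ − β) mod 2π = 1.988729 rad → L = 4.36·(2.728896 + 7.554753 + 1.988729) = 4.36·12.272378 = 53.507568 m
LSR: p² = d² − 2 + 2cos(α−β) + 2d(sin α + sin β) = 69.194561; p = √p² = 8.318327; φ = atan2(−cos α − cos β, d + sin α + sin β) − atan2(−2, p) = 0.394315 rad; t = (φ − α) mod 2π = 4.006059 rad, q = (φ − β) mod 2π = 2.440499 rad → L = 4.36·(4.006059 + 8.318327 + 2.440499) = 4.36·14.764885 = 64.374897 m
RSL: p² = d² − 2 + 2cos(α−β) − 2d(sin α + sin β) = 84.692356; p = √p² = 9.202845; φ = atan2(cos α + cos β, d − sin α − sin β) − atan2(2, p) = -0.357752 rad; t = (α − φ) mod 2π = 3.029194 rad, q = (β − φ) mod 2π = 4.594754 rad → L = 4.36·(3.029194 + 9.202845 + 4.594754) = 4.36·16.826792 = 73.364815 m
RLR: c = (6 − d² + 2cos(α−β) + 2d(sin α − sin β))/8 = -6.134287, |c| > 1 → infeasible
LRL: c = (6 − d² + 2cos(α−β) − 2d(sin α − sin β))/8 = -12.096342, |c| > 1 → infeasible
Shortest: RSR with L = 53.507568 m ≈ 53.5076 m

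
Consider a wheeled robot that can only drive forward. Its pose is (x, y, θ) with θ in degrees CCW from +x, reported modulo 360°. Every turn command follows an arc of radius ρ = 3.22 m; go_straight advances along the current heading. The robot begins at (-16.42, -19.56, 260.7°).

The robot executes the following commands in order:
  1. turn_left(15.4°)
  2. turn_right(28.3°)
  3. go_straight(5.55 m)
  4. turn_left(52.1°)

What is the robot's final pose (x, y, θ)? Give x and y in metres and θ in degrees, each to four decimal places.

set_pose: (x, y, θ) = (-16.4200, -19.5600, 260.7000°), ρ = 3.22
turn_left(15.4°): centre at ρ to the left, rotate +15.4° → (-16.4441, -20.4225, 276.1000°)
turn_right(28.3°): centre at ρ to the right, rotate −28.3° → (-16.6646, -21.9814, 247.8000°)
go_straight(5.55): x += 5.55·cos θ, y += 5.55·sin θ → (-18.7616, -27.1199, 247.8000°)
turn_left(52.1°): centre at ρ to the left, rotate +52.1° → (-18.5717, -29.9417, 299.9000°)

(-18.5717, -29.9417, 299.9000°)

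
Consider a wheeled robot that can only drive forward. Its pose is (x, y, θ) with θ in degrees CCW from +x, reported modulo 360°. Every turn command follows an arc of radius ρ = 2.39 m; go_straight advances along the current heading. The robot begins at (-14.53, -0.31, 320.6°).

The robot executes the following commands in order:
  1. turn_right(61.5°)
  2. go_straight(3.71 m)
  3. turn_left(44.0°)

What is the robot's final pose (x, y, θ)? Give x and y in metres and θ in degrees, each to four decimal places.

(-14.0569, -8.0090, 303.1000°)

set_pose: (x, y, θ) = (-14.5300, -0.3100, 320.6000°), ρ = 2.39
turn_right(61.5°): centre at ρ to the right, rotate −61.5° → (-13.7001, -2.6088, 259.1000°)
go_straight(3.71): x += 3.71·cos θ, y += 3.71·sin θ → (-14.4017, -6.2518, 259.1000°)
turn_left(44.0°): centre at ρ to the left, rotate +44.0° → (-14.0569, -8.0090, 303.1000°)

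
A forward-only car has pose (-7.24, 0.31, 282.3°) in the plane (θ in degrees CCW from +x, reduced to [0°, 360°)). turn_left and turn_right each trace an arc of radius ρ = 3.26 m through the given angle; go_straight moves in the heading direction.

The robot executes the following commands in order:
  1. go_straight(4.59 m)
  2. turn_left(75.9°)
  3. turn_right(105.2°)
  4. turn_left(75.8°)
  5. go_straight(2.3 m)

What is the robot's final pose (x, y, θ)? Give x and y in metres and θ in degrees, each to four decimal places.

(3.2319, -15.8832, 328.8000°)

set_pose: (x, y, θ) = (-7.2400, 0.3100, 282.3000°), ρ = 3.26
go_straight(4.59): x += 4.59·cos θ, y += 4.59·sin θ → (-6.2622, -4.1746, 282.3000°)
turn_left(75.9°): centre at ρ to the left, rotate +75.9° → (-3.1794, -6.7386, 358.2000°)
turn_right(105.2°): centre at ρ to the right, rotate −105.2° → (-0.1643, -10.9501, 253.0000°)
turn_left(75.8°): centre at ρ to the left, rotate +75.8° → (1.2645, -14.6917, 328.8000°)
go_straight(2.3): x += 2.3·cos θ, y += 2.3·sin θ → (3.2319, -15.8832, 328.8000°)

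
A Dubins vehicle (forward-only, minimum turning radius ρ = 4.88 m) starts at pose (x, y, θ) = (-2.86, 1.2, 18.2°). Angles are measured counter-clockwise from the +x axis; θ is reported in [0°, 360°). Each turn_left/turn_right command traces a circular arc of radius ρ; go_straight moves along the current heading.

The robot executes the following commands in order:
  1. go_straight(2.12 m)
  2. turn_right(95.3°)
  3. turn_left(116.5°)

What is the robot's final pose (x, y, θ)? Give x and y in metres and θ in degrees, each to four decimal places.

set_pose: (x, y, θ) = (-2.8600, 1.2000, 18.2000°), ρ = 4.88
go_straight(2.12): x += 2.12·cos θ, y += 2.12·sin θ → (-0.8461, 1.8622, 18.2000°)
turn_right(95.3°): centre at ρ to the right, rotate −95.3° → (5.4350, -1.6843, -77.1000° ≡ 282.9000°)
turn_left(116.5°): centre at ρ to the left, rotate +116.5° → (13.2893, -4.3657, 399.4000° ≡ 39.4000°)

(13.2893, -4.3657, 39.4000°)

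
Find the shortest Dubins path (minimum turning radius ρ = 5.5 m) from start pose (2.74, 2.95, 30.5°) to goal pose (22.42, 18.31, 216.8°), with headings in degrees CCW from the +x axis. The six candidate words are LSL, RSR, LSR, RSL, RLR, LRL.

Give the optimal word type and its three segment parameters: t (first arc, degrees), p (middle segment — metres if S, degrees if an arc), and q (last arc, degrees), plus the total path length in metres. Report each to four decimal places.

RSL: t = 18.1130°, p = 23.0801 m, q = 204.4130°, L = 44.4411 m

Let ψ = atan2(Δy, Δx) = atan2(15.36, 19.68) = 37.9716° be the start→goal bearing.
Normalize: d = |goal − start| / ρ = 24.964615/5.5 = 4.539021, α = (θ_start − ψ) mod 360° = 352.5284° = 6.152781 rad, β = (θ_goal − ψ) mod 360° = 178.8284° = 3.121144 rad.
Common terms: sin α = -0.130035, cos α = 0.991509, sin β = 0.020447, cos β = -0.999791, cos(α−β) = -0.993961, d² = 20.602711. Work in radians in the unit-radius frame; every candidate has L = ρ·(t + p + q).
LSL: p² = 2 + d² − 2cos(α−β) + 2d(sin α − sin β) = 23.224553; p = √p² = 4.819186; φ = atan2(cos β − cos α, d + sin α − sin β) = -0.425968 rad; t = (φ − α) mod 2π = 5.987621 rad, q = (β − φ) mod 2π = 3.547112 rad → L = 5.5·(5.987621 + 4.819186 + 3.547112) = 5.5·14.353920 = 78.946558 m
RSR: p² = 2 + d² − 2cos(α−β) + 2d(sin β − sin α) = 25.956712; p = √p² = 5.094773; φ = atan2(cos α − cos β, d − sin α + sin β) = 0.401557 rad; t = (α − φ) mod 2π = 5.751225 rad, q = (φ − β) mod 2π = 3.563598 rad → L = 5.5·(5.751225 + 5.094773 + 3.563598) = 5.5·14.409595 = 79.252774 m
LSR: p² = d² − 2 + 2cos(α−β) + 2d(sin α + sin β) = 15.619945; p = √p² = 3.952208; φ = atan2(−cos α − cos β, d + sin α + sin β) − atan2(−2, p) = 0.470343 rad; t = (φ − α) mod 2π = 0.600747 rad, q = (φ − β) mod 2π = 3.632384 rad → L = 5.5·(0.600747 + 3.952208 + 3.632384) = 5.5·8.185338 = 45.019358 m
RSL: p² = d² − 2 + 2cos(α−β) − 2d(sin α + sin β) = 17.609632; p = √p² = 4.196383; φ = atan2(cos α + cos β, d − sin α − sin β) − atan2(2, p) = -0.446535 rad; t = (α − φ) mod 2π = 0.316131 rad, q = (β − φ) mod 2π = 3.567680 rad → L = 5.5·(0.316131 + 4.196383 + 3.567680) = 5.5·8.080194 = 44.441066 m
RLR: c = (6 − d² + 2cos(α−β) + 2d(sin α − sin β))/8 = -2.244589, |c| > 1 → infeasible
LRL: c = (6 − d² + 2cos(α−β) − 2d(sin α − sin β))/8 = -1.903069, |c| > 1 → infeasible
Shortest: RSL with L = 44.441066 m ≈ 44.4411 m
Convert RSL to answer units (arcs ×180/π): t = 0.316131·180/π = 18.1130°, p = ρ·p = 5.5·4.196383 = 23.0801 m, q = 3.567680·180/π = 204.4130°, L = 44.4411 m.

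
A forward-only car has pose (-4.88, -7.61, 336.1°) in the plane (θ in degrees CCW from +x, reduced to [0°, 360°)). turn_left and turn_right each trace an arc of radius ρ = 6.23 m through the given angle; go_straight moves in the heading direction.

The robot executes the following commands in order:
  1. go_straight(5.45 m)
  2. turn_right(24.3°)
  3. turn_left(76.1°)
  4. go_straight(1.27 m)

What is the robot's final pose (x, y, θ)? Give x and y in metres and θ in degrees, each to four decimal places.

(10.9049, -12.1204, 27.9000°)

set_pose: (x, y, θ) = (-4.8800, -7.6100, 336.1000°), ρ = 6.23
go_straight(5.45): x += 5.45·cos θ, y += 5.45·sin θ → (0.1027, -9.8180, 336.1000°)
turn_right(24.3°): centre at ρ to the right, rotate −24.3° → (2.2230, -11.3613, 311.8000°)
turn_left(76.1°): centre at ρ to the left, rotate +76.1° → (9.7825, -12.7147, 387.9000° ≡ 27.9000°)
go_straight(1.27): x += 1.27·cos θ, y += 1.27·sin θ → (10.9049, -12.1204, 27.9000°)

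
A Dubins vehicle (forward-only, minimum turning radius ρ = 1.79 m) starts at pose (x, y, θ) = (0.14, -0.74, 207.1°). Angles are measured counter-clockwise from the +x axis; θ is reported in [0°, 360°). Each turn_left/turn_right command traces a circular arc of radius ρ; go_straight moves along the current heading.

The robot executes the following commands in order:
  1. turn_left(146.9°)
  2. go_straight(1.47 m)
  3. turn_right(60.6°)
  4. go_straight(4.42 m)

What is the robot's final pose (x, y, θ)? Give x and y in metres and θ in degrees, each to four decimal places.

(5.4413, -9.3931, 293.4000°)

set_pose: (x, y, θ) = (0.1400, -0.7400, 207.1000°), ρ = 1.79
turn_left(146.9°): centre at ρ to the left, rotate +146.9° → (0.7683, -4.1137, 354.0000°)
go_straight(1.47): x += 1.47·cos θ, y += 1.47·sin θ → (2.2303, -4.2673, 354.0000°)
turn_right(60.6°): centre at ρ to the right, rotate −60.6° → (3.6859, -5.3366, 293.4000°)
go_straight(4.42): x += 4.42·cos θ, y += 4.42·sin θ → (5.4413, -9.3931, 293.4000°)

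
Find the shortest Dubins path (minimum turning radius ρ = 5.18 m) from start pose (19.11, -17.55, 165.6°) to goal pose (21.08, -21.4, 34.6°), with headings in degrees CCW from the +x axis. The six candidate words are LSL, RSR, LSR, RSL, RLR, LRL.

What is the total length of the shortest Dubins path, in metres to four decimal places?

Let ψ = atan2(Δy, Δx) = atan2(-3.85, 1.97) = -62.9017° be the start→goal bearing.
Normalize: d = |goal − start| / ρ = 4.324743/5.18 = 0.834892, α = (θ_start − ψ) mod 360° = 228.5017° = 3.988107 rad, β = (θ_goal − ψ) mod 360° = 97.5017° = 1.701726 rad.
Common terms: sin α = -0.748975, cos α = -0.662598, sin β = 0.991441, cos β = -0.130556, cos(α−β) = -0.656059, d² = 0.697045. Work in radians in the unit-radius frame; every candidate has L = ρ·(t + p + q).
LSL: p² = 2 + d² − 2cos(α−β) + 2d(sin α − sin β) = 1.103042; p = √p² = 1.050258; φ = atan2(cos β − cos α, d + sin α − sin β) = 2.610377 rad; t = (φ − α) mod 2π = 4.905455 rad, q = (β − φ) mod 2π = 5.374534 rad → L = 5.18·(4.905455 + 1.050258 + 5.374534) = 5.18·11.330248 = 58.690682 m
RSR: p² = 2 + d² − 2cos(α−β) + 2d(sin β − sin α) = 6.915284; p = √p² = 2.629693; φ = atan2(cos α − cos β, d − sin α + sin β) = -0.203727 rad; t = (α − φ) mod 2π = 4.191834 rad, q = (φ − β) mod 2π = 4.377732 rad → L = 5.18·(4.191834 + 2.629693 + 4.377732) = 5.18·11.199259 = 58.012164 m
LSR: p² = d² − 2 + 2cos(α−β) + 2d(sin α + sin β) = -2.210207 < 0 → infeasible
RSL: p² = d² − 2 + 2cos(α−β) − 2d(sin α + sin β) = -3.019938 < 0 → infeasible
RLR: c = (6 − d² + 2cos(α−β) + 2d(sin α − sin β))/8 = 0.135589; p = 2π − arccos c = 4.848397 rad; φ = atan2(cos α − cos β, d − sin α + sin β) = -0.203727 rad; t = (α − φ + p/2) mod 2π = 0.332848 rad, q = (α − β − t + p) mod 2π = 0.518746 rad → L = 5.18·(0.332848 + 4.848397 + 0.518746) = 5.18·5.699991 = 29.525952 m
LRL: c = (6 − d² + 2cos(α−β) − 2d(sin α − sin β))/8 = 0.862120; p = 2π − arccos c = 5.751827 rad; φ = atan2(cos β − cos α, d + sin α − sin β) = 2.610377 rad; t = (φ − α + p/2) mod 2π = 1.498183 rad, q = (β − α − t + p) mod 2π = 1.967263 rad → L = 5.18·(1.498183 + 5.751827 + 1.967263) = 5.18·9.217273 = 47.745474 m
Shortest: RLR with L = 29.525952 m ≈ 29.5260 m

29.5260 m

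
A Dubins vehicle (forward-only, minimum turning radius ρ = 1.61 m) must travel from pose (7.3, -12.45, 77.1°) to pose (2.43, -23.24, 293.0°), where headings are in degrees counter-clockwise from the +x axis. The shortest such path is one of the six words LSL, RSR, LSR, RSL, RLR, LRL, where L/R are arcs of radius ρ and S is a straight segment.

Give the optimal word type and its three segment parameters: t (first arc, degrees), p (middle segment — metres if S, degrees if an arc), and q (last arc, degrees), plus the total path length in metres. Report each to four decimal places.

Let ψ = atan2(Δy, Δx) = atan2(-10.79, -4.87) = -114.2917° be the start→goal bearing.
Normalize: d = |goal − start| / ρ = 11.838116/1.61 = 7.352867, α = (θ_start − ψ) mod 360° = 191.3917° = 3.340416 rad, β = (θ_goal − ψ) mod 360° = 47.2917° = 0.825397 rad.
Common terms: sin α = -0.197516, cos α = -0.980300, sin β = 0.734817, cos β = 0.678266, cos(α−β) = -0.810042, d² = 54.064658. Work in radians in the unit-radius frame; every candidate has L = ρ·(t + p + q).
LSL: p² = 2 + d² − 2cos(α−β) + 2d(sin α − sin β) = 43.974101; p = √p² = 6.631297; φ = atan2(cos β − cos α, d + sin α − sin β) = 0.252796 rad; t = (φ − α) mod 2π = 3.195565 rad, q = (β − φ) mod 2π = 0.572601 rad → L = 1.61·(3.195565 + 6.631297 + 0.572601) = 1.61·10.399463 = 16.743135 m
RSR: p² = 2 + d² − 2cos(α−β) + 2d(sin β − sin α) = 71.395382; p = √p² = 8.449579; φ = atan2(cos α − cos β, d − sin α + sin β) = -0.197573 rad; t = (α − φ) mod 2π = 3.537989 rad, q = (φ − β) mod 2π = 5.260216 rad → L = 1.61·(3.537989 + 8.449579 + 5.260216) = 1.61·17.247784 = 27.768932 m
LSR: p² = d² − 2 + 2cos(α−β) + 2d(sin α + sin β) = 58.345978; p = √p² = 7.638454; φ = atan2(−cos α − cos β, d + sin α + sin β) − atan2(−2, p) = 0.294345 rad; t = (φ − α) mod 2π = 3.237115 rad, q = (φ − β) mod 2π = 5.752134 rad → L = 1.61·(3.237115 + 7.638454 + 5.752134) = 1.61·16.627703 = 26.770601 m
RSL: p² = d² − 2 + 2cos(α−β) − 2d(sin α + sin β) = 42.543172; p = √p² = 6.522513; φ = atan2(cos α + cos β, d − sin α − sin β) − atan2(2, p) = -0.341815 rad; t = (α − φ) mod 2π = 3.682231 rad, q = (β − φ) mod 2π = 1.167211 rad → L = 1.61·(3.682231 + 6.522513 + 1.167211) = 1.61·11.371955 = 18.308848 m
RLR: c = (6 − d² + 2cos(α−β) + 2d(sin α − sin β))/8 = -7.924423, |c| > 1 → infeasible
LRL: c = (6 − d² + 2cos(α−β) − 2d(sin α − sin β))/8 = -4.496763, |c| > 1 → infeasible
Shortest: LSL with L = 16.743135 m ≈ 16.7431 m
Convert LSL to answer units (arcs ×180/π): t = 3.195565·180/π = 183.0924°, p = ρ·p = 1.61·6.631297 = 10.6764 m, q = 0.572601·180/π = 32.8076°, L = 16.7431 m.

LSL: t = 183.0924°, p = 10.6764 m, q = 32.8076°, L = 16.7431 m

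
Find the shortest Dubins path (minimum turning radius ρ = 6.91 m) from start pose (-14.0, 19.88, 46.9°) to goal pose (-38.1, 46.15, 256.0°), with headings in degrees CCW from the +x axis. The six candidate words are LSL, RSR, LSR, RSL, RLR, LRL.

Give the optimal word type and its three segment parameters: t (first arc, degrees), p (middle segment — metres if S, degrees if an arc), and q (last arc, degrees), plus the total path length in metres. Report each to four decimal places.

Let ψ = atan2(Δy, Δx) = atan2(26.27, -24.10) = 132.5332° be the start→goal bearing.
Normalize: d = |goal − start| / ρ = 35.650006/6.91 = 5.159190, α = (θ_start − ψ) mod 360° = 274.3668° = 4.788605 rad, β = (θ_goal − ψ) mod 360° = 123.4668° = 2.154903 rad.
Common terms: sin α = -0.997097, cos α = 0.076142, sin β = 0.834205, cos β = -0.551454, cos(α−β) = -0.873772, d² = 26.617246. Work in radians in the unit-radius frame; every candidate has L = ρ·(t + p + q).
LSL: p² = 2 + d² − 2cos(α−β) + 2d(sin α − sin β) = 11.468718; p = √p² = 3.386550; φ = atan2(cos β − cos α, d + sin α − sin β) = -0.186398 rad; t = (φ − α) mod 2π = 1.308183 rad, q = (β − φ) mod 2π = 2.341301 rad → L = 6.91·(1.308183 + 3.386550 + 2.341301) = 6.91·7.036033 = 48.618988 m
RSR: p² = 2 + d² − 2cos(α−β) + 2d(sin β − sin α) = 49.260862; p = √p² = 7.018608; φ = atan2(cos α − cos β, d − sin α + sin β) = 0.089539 rad; t = (α − φ) mod 2π = 4.699066 rad, q = (φ − β) mod 2π = 4.217821 rad → L = 6.91·(4.699066 + 7.018608 + 4.217821) = 6.91·15.935495 = 110.114273 m
LSR: p² = d² − 2 + 2cos(α−β) + 2d(sin α + sin β) = 21.188920; p = √p² = 4.603142; φ = atan2(−cos α − cos β, d + sin α + sin β) − atan2(−2, p) = 0.504725 rad; t = (φ − α) mod 2π = 1.999306 rad, q = (φ − β) mod 2π = 4.633007 rad → L = 6.91·(1.999306 + 4.603142 + 4.633007) = 6.91·11.235456 = 77.636998 m
RSL: p² = d² − 2 + 2cos(α−β) − 2d(sin α + sin β) = 24.550482; p = √p² = 4.954844; φ = atan2(cos α + cos β, d − sin α − sin β) − atan2(2, p) = -0.472718 rad; t = (α − φ) mod 2π = 5.261323 rad, q = (β − φ) mod 2π = 2.627621 rad → L = 6.91·(5.261323 + 4.954844 + 2.627621) = 6.91·12.843788 = 88.750577 m
RLR: c = (6 − d² + 2cos(α−β) + 2d(sin α − sin β))/8 = -5.157608, |c| > 1 → infeasible
LRL: c = (6 − d² + 2cos(α−β) − 2d(sin α − sin β))/8 = -0.433590; p = 2π − arccos c = 4.263916 rad; φ = atan2(cos β − cos α, d + sin α − sin β) = -0.186398 rad; t = (φ − α + p/2) mod 2π = 3.440141 rad, q = (β − α − t + p) mod 2π = 4.473259 rad → L = 6.91·(3.440141 + 4.263916 + 4.473259) = 6.91·12.177316 = 84.145254 m
Shortest: LSL with L = 48.618988 m ≈ 48.6190 m
Convert LSL to answer units (arcs ×180/π): t = 1.308183·180/π = 74.9533°, p = ρ·p = 6.91·3.386550 = 23.4011 m, q = 2.341301·180/π = 134.1467°, L = 48.6190 m.

LSL: t = 74.9533°, p = 23.4011 m, q = 134.1467°, L = 48.6190 m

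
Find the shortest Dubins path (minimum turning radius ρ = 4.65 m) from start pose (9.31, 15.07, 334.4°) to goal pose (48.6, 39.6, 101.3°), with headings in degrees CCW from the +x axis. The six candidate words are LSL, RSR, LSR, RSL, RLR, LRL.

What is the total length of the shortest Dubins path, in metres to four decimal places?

Let ψ = atan2(Δy, Δx) = atan2(24.53, 39.29) = 31.9778° be the start→goal bearing.
Normalize: d = |goal − start| / ρ = 46.318733/4.65 = 9.961018, α = (θ_start − ψ) mod 360° = 302.4222° = 5.278262 rad, β = (θ_goal − ψ) mod 360° = 69.3222° = 1.209900 rad.
Common terms: sin α = -0.844121, cos α = 0.536153, sin β = 0.935581, cos β = 0.353113, cos(α−β) = -0.600420, d² = 99.221875. Work in radians in the unit-radius frame; every candidate has L = ρ·(t + p + q).
LSL: p² = 2 + d² − 2cos(α−β) + 2d(sin α − sin β) = 66.967443; p = √p² = 8.183364; φ = atan2(cos β − cos α, d + sin α − sin β) = -0.022369 rad; t = (φ − α) mod 2π = 0.982554 rad, q = (β − φ) mod 2π = 1.232269 rad → L = 4.65·(0.982554 + 8.183364 + 1.232269) = 4.65·10.398187 = 48.351568 m
RSR: p² = 2 + d² − 2cos(α−β) + 2d(sin β − sin α) = 137.877989; p = √p² = 11.742146; φ = atan2(cos α − cos β, d − sin α + sin β) = 0.015589 rad; t = (α − φ) mod 2π = 5.262673 rad, q = (φ − β) mod 2π = 5.088874 rad → L = 4.65·(5.262673 + 11.742146 + 5.088874) = 4.65·22.093694 = 102.735675 m
LSR: p² = d² − 2 + 2cos(α−β) + 2d(sin α + sin β) = 97.843103; p = √p² = 9.891567; φ = atan2(−cos α − cos β, d + sin α + sin β) − atan2(−2, p) = 0.111270 rad; t = (φ − α) mod 2π = 1.116193 rad, q = (φ − β) mod 2π = 5.184556 rad → L = 4.65·(1.116193 + 9.891567 + 5.184556) = 4.65·16.192316 = 75.294269 m
RSL: p² = d² − 2 + 2cos(α−β) − 2d(sin α + sin β) = 94.198967; p = √p² = 9.705615; φ = atan2(cos α + cos β, d − sin α − sin β) − atan2(2, p) = -0.113362 rad; t = (α − φ) mod 2π = 5.391625 rad, q = (β − φ) mod 2π = 1.323262 rad → L = 4.65·(5.391625 + 9.705615 + 1.323262) = 4.65·16.420502 = 76.355334 m
RLR: c = (6 − d² + 2cos(α−β) + 2d(sin α − sin β))/8 = -16.234749, |c| > 1 → infeasible
LRL: c = (6 − d² + 2cos(α−β) − 2d(sin α − sin β))/8 = -7.370930, |c| > 1 → infeasible
Shortest: LSL with L = 48.351568 m ≈ 48.3516 m

48.3516 m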